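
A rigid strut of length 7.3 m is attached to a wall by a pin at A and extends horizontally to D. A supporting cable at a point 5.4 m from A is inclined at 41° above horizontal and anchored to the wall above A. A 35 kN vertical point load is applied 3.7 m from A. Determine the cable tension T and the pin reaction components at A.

ΣM about A: T·sin41°·5.4 − 35·3.7 = 0 → T = 129.5/(5.4·0.656059) = 36.5538 ≈ 36.55 kN.
ΣF_x = 0: A_x − T·cos41° = 0 → A_x = 36.5538 × 0.75471 = 27.59 kN.
ΣF_y = 0: A_y + T·sin41° − 35 = 0 → A_y = 35 − 36.5538 × 0.656059 = 11.02 kN.

T = 36.55 kN, A_x = 27.59 kN, A_y = 11.02 kN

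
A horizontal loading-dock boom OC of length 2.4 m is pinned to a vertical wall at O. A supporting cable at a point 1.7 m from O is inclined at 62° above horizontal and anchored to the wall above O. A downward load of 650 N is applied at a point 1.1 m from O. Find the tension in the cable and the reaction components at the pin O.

T = 476.3 N, O_x = 223.6 N, O_y = 229.4 N

ΣM about O: T·sin62°·1.7 − 650·1.1 = 0 → T = 715/(1.7·0.882948) = 476.345 ≈ 476.3 N.
ΣF_x = 0: O_x − T·cos62° = 0 → O_x = 476.345 × 0.469472 = 223.6 N.
ΣF_y = 0: O_y + T·sin62° − 650 = 0 → O_y = 650 − 476.345 × 0.882948 = 229.4 N.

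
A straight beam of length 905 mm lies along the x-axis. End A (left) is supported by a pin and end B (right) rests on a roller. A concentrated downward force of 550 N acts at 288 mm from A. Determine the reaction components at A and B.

A_x = 0, A_y = 375.0 N, B_y = 175.0 N

Moments about A: B_y·905 − 550·288 = 0 → B_y = 158400/905 = 175.028 ≈ 175.0 N.
ΣF_y = 0: A_y + 175.028 − 550 = 0 → A_y = 375.0 N.
ΣF_x = 0: no horizontal applied forces, so A_x = 0.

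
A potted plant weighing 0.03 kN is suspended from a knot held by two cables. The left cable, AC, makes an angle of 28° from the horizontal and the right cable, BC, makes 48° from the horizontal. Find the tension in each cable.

T_AC = 0.02069 kN, T_BC = 0.02730 kN

ΣF_x = 0: −T_AC·cos28° + T_BC·cos48° = 0 → T_BC = 1.31954·T_AC.
ΣF_y = 0: T_AC·sin28° + T_BC·sin48° = 0.03.
Substitute: T_AC·(0.469472 + 1.31954·0.743145) = 0.03 → T_AC = 0.0206885 ≈ 0.02069 kN.
Then T_BC = 1.31954 × 0.0206885 = 0.02730 kN.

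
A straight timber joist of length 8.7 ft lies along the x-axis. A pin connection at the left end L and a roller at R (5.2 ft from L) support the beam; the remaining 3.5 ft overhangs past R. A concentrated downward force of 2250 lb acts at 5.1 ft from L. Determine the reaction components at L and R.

Moments about L: R_y·5.2 − 2250·5.1 = 0 → R_y = 11475/5.2 = 2206.73 ≈ 2207 lb.
ΣF_y = 0: L_y + 2206.73 − 2250 = 0 → L_y = 43.27 lb.
ΣF_x = 0: no horizontal applied forces, so L_x = 0.

L_x = 0, L_y = 43.27 lb, R_y = 2207 lb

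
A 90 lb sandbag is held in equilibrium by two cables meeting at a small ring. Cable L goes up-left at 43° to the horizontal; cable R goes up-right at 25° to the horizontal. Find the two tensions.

T_L = 87.97 lb, T_R = 70.99 lb

ΣF_x = 0: −T_L·cos43° + T_R·cos25° = 0 → T_R = 0.80696·T_L.
ΣF_y = 0: T_L·sin43° + T_R·sin25° = 90.
Substitute: T_L·(0.681998 + 0.80696·0.422618) = 90 → T_L = 87.9736 ≈ 87.97 lb.
Then T_R = 0.80696 × 87.9736 = 70.99 lb.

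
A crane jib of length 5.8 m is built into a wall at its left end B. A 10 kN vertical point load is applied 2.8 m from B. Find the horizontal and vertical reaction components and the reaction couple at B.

ΣF_x = 0: B_x = 0.
ΣF_y = 0: B_y − 10 = 0 → B_y = 10.00 kN.
ΣM about B: M_B − 10·2.8 = 0 → M_B = 28.00 kN·m.

B_x = 0, B_y = 10.00 kN, M_B = 28.00 kN·m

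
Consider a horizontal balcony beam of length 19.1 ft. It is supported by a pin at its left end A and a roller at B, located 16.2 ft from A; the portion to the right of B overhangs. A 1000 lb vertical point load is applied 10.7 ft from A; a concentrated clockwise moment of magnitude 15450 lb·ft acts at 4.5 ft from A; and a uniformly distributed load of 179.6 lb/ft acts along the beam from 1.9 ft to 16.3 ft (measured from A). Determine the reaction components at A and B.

A_x = 0, A_y = 519.3 lb, B_y = 3067 lb

Resultant of the distributed load: 179.6 × 14.4 = 2586.24 lb at 9.1 ft from A.
Taking moments about A: B_y·16.2 − 1000·10.7 − 15450 − (179.6·14.4)·9.1 = 0 → B_y = 49684.784/16.2 = 3066.96 ≈ 3067 lb.
ΣF_y = 0: A_y + 3066.96 − 1000 − 179.6·14.4 = 0 → A_y = 519.3 lb.
ΣF_x = 0: no horizontal applied forces, so A_x = 0.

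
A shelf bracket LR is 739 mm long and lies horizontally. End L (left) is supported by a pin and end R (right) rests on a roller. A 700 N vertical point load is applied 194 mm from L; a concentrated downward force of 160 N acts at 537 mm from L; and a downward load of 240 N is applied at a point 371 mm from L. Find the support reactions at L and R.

L_x = 0, L_y = 679.5 N, R_y = 420.5 N

ΣM about L: R_y·739 − 700·194 − 160·537 − 240·371 = 0 → R_y = 310760/739 = 420.514 ≈ 420.5 N.
ΣF_y = 0: L_y + 420.514 − 700 − 160 − 240 = 0 → L_y = 679.5 N.
ΣF_x = 0: no horizontal applied forces, so L_x = 0.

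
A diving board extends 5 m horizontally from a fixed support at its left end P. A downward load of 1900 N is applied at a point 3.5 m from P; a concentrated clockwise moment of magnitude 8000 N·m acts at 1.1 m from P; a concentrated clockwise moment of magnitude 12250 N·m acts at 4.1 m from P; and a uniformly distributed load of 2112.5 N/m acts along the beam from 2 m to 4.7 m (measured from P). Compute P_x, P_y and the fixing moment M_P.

P_x = 0, P_y = 7604 N, M_P = 46010 N·m

Resultant of the distributed load: 2112.5 × 2.7 = 5703.75 N at 3.35 m from P.
ΣF_x = 0: P_x = 0.
ΣF_y = 0: P_y − 1900 − 2112.5·2.7 = 0 → P_y = 7604 N.
ΣM about P: M_P − 1900·3.5 − 8000 − 12250 − (2112.5·2.7)·3.35 = 0 → M_P = 46010 N·m.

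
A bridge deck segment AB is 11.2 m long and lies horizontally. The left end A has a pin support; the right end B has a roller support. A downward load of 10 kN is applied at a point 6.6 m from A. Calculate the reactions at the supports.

A_x = 0, A_y = 4.107 kN, B_y = 5.893 kN

ΣM about A: B_y·11.2 − 10·6.6 = 0 → B_y = 66/11.2 = 5.89286 ≈ 5.893 kN.
ΣF_y = 0: A_y + 5.89286 − 10 = 0 → A_y = 4.107 kN.
ΣF_x = 0: no horizontal applied forces, so A_x = 0.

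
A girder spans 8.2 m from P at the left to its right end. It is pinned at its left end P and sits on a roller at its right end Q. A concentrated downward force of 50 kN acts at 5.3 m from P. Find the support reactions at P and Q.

Moments about P: Q_y·8.2 − 50·5.3 = 0 → Q_y = 265/8.2 = 32.3171 ≈ 32.32 kN.
ΣF_y = 0: P_y + 32.3171 − 50 = 0 → P_y = 17.68 kN.
ΣF_x = 0: no horizontal applied forces, so P_x = 0.

P_x = 0, P_y = 17.68 kN, Q_y = 32.32 kN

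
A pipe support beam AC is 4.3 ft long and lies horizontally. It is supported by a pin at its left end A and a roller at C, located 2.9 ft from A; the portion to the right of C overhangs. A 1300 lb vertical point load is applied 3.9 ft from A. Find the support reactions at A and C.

Moments about A: C_y·2.9 − 1300·3.9 = 0 → C_y = 5070/2.9 = 1748.28 ≈ 1748 lb.
ΣF_y = 0: A_y + 1748.28 − 1300 = 0 → A_y = -448.3 lb.
ΣF_x = 0: no horizontal applied forces, so A_x = 0.

A_x = 0, A_y = -448.3 lb, C_y = 1748 lb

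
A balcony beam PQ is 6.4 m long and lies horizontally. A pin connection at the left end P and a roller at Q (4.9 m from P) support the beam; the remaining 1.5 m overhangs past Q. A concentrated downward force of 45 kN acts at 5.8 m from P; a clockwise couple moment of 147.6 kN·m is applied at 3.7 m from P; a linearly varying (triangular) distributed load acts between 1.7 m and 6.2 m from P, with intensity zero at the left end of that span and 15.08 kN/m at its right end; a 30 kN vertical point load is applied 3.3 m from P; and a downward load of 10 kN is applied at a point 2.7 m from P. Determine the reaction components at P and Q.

Resultant of the triangular load: ½ × 15.08 × 4.5 = 33.93 kN, acting at 4.7 m from P (one-third of the span from the peak).
Taking moments about P: Q_y·4.9 − 45·5.8 − 147.6 − (½·15.08·4.5)·4.7 − 30·3.3 − 10·2.7 = 0 → Q_y = 694.071/4.9 = 141.647 ≈ 141.6 kN.
ΣF_y = 0: P_y + 141.647 − 45 − ½·15.08·4.5 − 30 − 10 = 0 → P_y = -22.72 kN.
ΣF_x = 0: no horizontal applied forces, so P_x = 0.

P_x = 0, P_y = -22.72 kN, Q_y = 141.6 kN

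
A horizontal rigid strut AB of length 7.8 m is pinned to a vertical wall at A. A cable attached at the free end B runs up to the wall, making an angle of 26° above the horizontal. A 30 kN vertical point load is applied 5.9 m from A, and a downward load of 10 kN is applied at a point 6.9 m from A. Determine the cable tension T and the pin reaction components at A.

ΣM about A: T·sin26°·7.8 − 30·5.9 − 10·6.9 = 0 → T = 246/(7.8·0.438371) = 71.9447 ≈ 71.94 kN.
ΣF_x = 0: A_x − T·cos26° = 0 → A_x = 71.9447 × 0.898794 = 64.66 kN.
ΣF_y = 0: A_y + T·sin26° − 30 − 10 = 0 → A_y = 40 − 71.9447 × 0.438371 = 8.462 kN.

T = 71.94 kN, A_x = 64.66 kN, A_y = 8.462 kN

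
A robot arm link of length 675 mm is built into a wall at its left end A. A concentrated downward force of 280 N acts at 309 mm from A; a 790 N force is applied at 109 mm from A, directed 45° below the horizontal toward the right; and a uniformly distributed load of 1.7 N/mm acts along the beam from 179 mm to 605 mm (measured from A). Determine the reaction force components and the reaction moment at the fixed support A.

A_x = -558.6 N, A_y = 1563 N, M_A = 431300 N·mm

Resultant of the distributed load: 1.7 × 426 = 724.2 N at 392 mm from A.
ΣF_x = 0: A_x + 790·cos45° = 0 → A_x = -558.6 N.
ΣF_y = 0: A_y − 280 − 790·sin45° − 1.7·426 = 0 → A_y = 1563 N.
ΣM about A: M_A − 280·309 − 790·sin45°·109 − (1.7·426)·392 = 0 → M_A = 431300 N·mm.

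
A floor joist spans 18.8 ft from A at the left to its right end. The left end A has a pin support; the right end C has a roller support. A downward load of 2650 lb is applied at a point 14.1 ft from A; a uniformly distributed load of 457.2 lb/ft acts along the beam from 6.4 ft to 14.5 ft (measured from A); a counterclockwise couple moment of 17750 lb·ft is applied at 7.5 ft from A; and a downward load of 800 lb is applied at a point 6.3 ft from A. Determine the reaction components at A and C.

A_x = 0, A_y = 3783 lb, C_y = 3370 lb

Resultant of the distributed load: 457.2 × 8.1 = 3703.32 lb at 10.45 ft from A.
Taking moments about A: C_y·18.8 − 2650·14.1 − (457.2·8.1)·10.45 + 17750 − 800·6.3 = 0 → C_y = 63354.694/18.8 = 3369.93 ≈ 3370 lb.
ΣF_y = 0: A_y + 3369.93 − 2650 − 457.2·8.1 − 800 = 0 → A_y = 3783 lb.
ΣF_x = 0: no horizontal applied forces, so A_x = 0.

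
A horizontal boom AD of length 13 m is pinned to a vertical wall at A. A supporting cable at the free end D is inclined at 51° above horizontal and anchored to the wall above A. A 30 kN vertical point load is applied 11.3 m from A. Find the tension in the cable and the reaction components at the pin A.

ΣM about A: T·sin51°·13 − 30·11.3 = 0 → T = 339/(13·0.777146) = 33.5547 ≈ 33.55 kN.
ΣF_x = 0: A_x − T·cos51° = 0 → A_x = 33.5547 × 0.62932 = 21.12 kN.
ΣF_y = 0: A_y + T·sin51° − 30 = 0 → A_y = 30 − 33.5547 × 0.777146 = 3.923 kN.

T = 33.55 kN, A_x = 21.12 kN, A_y = 3.923 kN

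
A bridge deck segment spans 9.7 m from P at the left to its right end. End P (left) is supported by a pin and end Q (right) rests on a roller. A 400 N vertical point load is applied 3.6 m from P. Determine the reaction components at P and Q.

ΣM about P: Q_y·9.7 − 400·3.6 = 0 → Q_y = 1440/9.7 = 148.454 ≈ 148.5 N.
ΣF_y = 0: P_y + 148.454 − 400 = 0 → P_y = 251.5 N.
ΣF_x = 0: no horizontal applied forces, so P_x = 0.

P_x = 0, P_y = 251.5 N, Q_y = 148.5 N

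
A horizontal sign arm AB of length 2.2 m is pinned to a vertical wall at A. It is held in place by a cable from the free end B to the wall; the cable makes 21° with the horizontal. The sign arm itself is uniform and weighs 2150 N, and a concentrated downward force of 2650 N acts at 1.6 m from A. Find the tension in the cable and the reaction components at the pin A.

T = 8378 N, A_x = 7821 N, A_y = 1798 N

ΣM about A: T·sin21°·2.2 − 2150·1.1 − 2650·1.6 = 0 → T = 6605/(2.2·0.358368) = 8377.63 ≈ 8378 N.
ΣF_x = 0: A_x − T·cos21° = 0 → A_x = 8377.63 × 0.93358 = 7821 N.
ΣF_y = 0: A_y + T·sin21° − 2150 − 2650 = 0 → A_y = 4800 − 8377.63 × 0.358368 = 1798 N.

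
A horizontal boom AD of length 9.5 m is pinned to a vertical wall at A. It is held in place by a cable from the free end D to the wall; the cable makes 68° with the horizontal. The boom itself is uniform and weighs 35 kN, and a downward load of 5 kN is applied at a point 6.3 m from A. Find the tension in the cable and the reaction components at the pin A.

ΣM about A: T·sin68°·9.5 − 35·4.75 − 5·6.3 = 0 → T = 197.75/(9.5·0.927184) = 22.4505 ≈ 22.45 kN.
ΣF_x = 0: A_x − T·cos68° = 0 → A_x = 22.4505 × 0.374607 = 8.410 kN.
ΣF_y = 0: A_y + T·sin68° − 35 − 5 = 0 → A_y = 40 − 22.4505 × 0.927184 = 19.18 kN.

T = 22.45 kN, A_x = 8.410 kN, A_y = 19.18 kN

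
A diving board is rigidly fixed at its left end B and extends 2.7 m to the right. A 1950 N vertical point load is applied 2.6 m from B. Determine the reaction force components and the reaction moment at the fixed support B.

ΣF_x = 0: B_x = 0.
ΣF_y = 0: B_y − 1950 = 0 → B_y = 1950 N.
ΣM about B: M_B − 1950·2.6 = 0 → M_B = 5070 N·m.

B_x = 0, B_y = 1950 N, M_B = 5070 N·m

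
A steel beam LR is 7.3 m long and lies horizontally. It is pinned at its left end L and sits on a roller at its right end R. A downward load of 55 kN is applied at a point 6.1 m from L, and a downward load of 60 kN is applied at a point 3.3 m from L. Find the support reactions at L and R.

L_x = 0, L_y = 41.92 kN, R_y = 73.08 kN

ΣM about L: R_y·7.3 − 55·6.1 − 60·3.3 = 0 → R_y = 533.5/7.3 = 73.0822 ≈ 73.08 kN.
ΣF_y = 0: L_y + 73.0822 − 55 − 60 = 0 → L_y = 41.92 kN.
ΣF_x = 0: no horizontal applied forces, so L_x = 0.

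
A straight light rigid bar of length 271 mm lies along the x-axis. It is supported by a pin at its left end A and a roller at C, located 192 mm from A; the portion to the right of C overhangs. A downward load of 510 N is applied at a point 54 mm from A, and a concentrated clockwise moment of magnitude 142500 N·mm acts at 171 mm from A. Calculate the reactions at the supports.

A_x = 0, A_y = -375.6 N, C_y = 885.6 N

ΣM about A: C_y·192 − 510·54 − 142500 = 0 → C_y = 170040/192 = 885.625 ≈ 885.6 N.
ΣF_y = 0: A_y + 885.625 − 510 = 0 → A_y = -375.6 N.
ΣF_x = 0: no horizontal applied forces, so A_x = 0.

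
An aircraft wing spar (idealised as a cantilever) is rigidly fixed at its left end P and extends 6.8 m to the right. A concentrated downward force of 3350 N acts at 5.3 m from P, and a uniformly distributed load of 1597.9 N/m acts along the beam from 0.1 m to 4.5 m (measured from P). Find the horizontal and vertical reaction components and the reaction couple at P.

Resultant of the distributed load: 1597.9 × 4.4 = 7030.76 N at 2.3 m from P.
ΣF_x = 0: P_x = 0.
ΣF_y = 0: P_y − 3350 − 1597.9·4.4 = 0 → P_y = 10380 N.
ΣM about P: M_P − 3350·5.3 − (1597.9·4.4)·2.3 = 0 → M_P = 33930 N·m.

P_x = 0, P_y = 10380 N, M_P = 33930 N·m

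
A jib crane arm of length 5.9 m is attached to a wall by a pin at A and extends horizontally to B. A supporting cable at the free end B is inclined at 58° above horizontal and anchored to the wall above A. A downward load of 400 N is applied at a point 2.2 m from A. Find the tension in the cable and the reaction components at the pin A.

ΣM about A: T·sin58°·5.9 − 400·2.2 = 0 → T = 880/(5.9·0.848048) = 175.877 ≈ 175.9 N.
ΣF_x = 0: A_x − T·cos58° = 0 → A_x = 175.877 × 0.529919 = 93.20 N.
ΣF_y = 0: A_y + T·sin58° − 400 = 0 → A_y = 400 − 175.877 × 0.848048 = 250.8 N.

T = 175.9 N, A_x = 93.20 N, A_y = 250.8 N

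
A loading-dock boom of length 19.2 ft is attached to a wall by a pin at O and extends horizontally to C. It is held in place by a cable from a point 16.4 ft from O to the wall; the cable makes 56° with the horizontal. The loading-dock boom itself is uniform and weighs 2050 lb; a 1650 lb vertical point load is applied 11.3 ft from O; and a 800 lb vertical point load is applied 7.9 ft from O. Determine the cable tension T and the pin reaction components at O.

ΣM about O: T·sin56°·16.4 − 2050·9.6 − 1650·11.3 − 800·7.9 = 0 → T = 44645/(16.4·0.829038) = 3283.63 ≈ 3284 lb.
ΣF_x = 0: O_x − T·cos56° = 0 → O_x = 3283.63 × 0.559193 = 1836 lb.
ΣF_y = 0: O_y + T·sin56° − 2050 − 1650 − 800 = 0 → O_y = 4500 − 3283.63 × 0.829038 = 1778 lb.

T = 3284 lb, O_x = 1836 lb, O_y = 1778 lb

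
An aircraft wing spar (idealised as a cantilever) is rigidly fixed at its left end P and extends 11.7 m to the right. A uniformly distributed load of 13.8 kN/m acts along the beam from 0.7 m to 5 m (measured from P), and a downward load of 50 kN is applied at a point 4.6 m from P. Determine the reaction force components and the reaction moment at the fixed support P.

P_x = 0, P_y = 109.3 kN, M_P = 399.1 kN·m

Resultant of the distributed load: 13.8 × 4.3 = 59.34 kN at 2.85 m from P.
ΣF_x = 0: P_x = 0.
ΣF_y = 0: P_y − 13.8·4.3 − 50 = 0 → P_y = 109.3 kN.
ΣM about P: M_P − (13.8·4.3)·2.85 − 50·4.6 = 0 → M_P = 399.1 kN·m.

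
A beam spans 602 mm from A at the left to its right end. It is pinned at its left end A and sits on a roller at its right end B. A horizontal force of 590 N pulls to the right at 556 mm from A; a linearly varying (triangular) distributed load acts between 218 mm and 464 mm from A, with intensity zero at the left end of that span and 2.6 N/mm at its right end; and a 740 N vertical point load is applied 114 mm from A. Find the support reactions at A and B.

Resultant of the triangular load: ½ × 2.6 × 246 = 319.8 N, acting at 382 mm from A (one-third of the span from the peak).
Moments about A: B_y·602 − (½·2.6·246)·382 − 740·114 = 0 → B_y = 206523.6/602 = 343.062 ≈ 343.1 N.
ΣF_y = 0: A_y + 343.062 − ½·2.6·246 − 740 = 0 → A_y = 716.7 N.
ΣF_x = 0: A_x + 590 = 0 → A_x = -590.0 N.

A_x = -590.0 N, A_y = 716.7 N, B_y = 343.1 N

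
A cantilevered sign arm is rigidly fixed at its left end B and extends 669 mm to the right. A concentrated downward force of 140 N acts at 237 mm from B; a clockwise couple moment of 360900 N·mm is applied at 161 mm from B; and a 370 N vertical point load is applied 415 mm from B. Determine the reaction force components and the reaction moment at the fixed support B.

ΣF_x = 0: B_x = 0.
ΣF_y = 0: B_y − 140 − 370 = 0 → B_y = 510.0 N.
ΣM about B: M_B − 140·237 − 360900 − 370·415 = 0 → M_B = 547600 N·mm.

B_x = 0, B_y = 510.0 N, M_B = 547600 N·mm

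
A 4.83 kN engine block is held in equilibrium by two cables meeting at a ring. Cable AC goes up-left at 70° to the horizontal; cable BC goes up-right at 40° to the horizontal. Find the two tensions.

ΣF_x = 0: −T_AC·cos70° + T_BC·cos40° = 0 → T_BC = 0.446476·T_AC.
ΣF_y = 0: T_AC·sin70° + T_BC·sin40° = 4.83.
Substitute: T_AC·(0.939693 + 0.446476·0.642788) = 4.83 → T_AC = 3.93745 ≈ 3.937 kN.
Then T_BC = 0.446476 × 3.93745 = 1.758 kN.

T_AC = 3.937 kN, T_BC = 1.758 kN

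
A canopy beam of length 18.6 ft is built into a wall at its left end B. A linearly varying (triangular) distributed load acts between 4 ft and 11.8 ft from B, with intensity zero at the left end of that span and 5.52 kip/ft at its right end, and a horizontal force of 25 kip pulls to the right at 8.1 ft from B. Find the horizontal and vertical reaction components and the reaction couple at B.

Resultant of the triangular load: ½ × 5.52 × 7.8 = 21.528 kip, acting at 9.2 ft from B (one-third of the span from the peak).
ΣF_x = 0: B_x + 25 = 0 → B_x = -25.00 kip.
ΣF_y = 0: B_y − ½·5.52·7.8 = 0 → B_y = 21.53 kip.
ΣM about B: M_B − (½·5.52·7.8)·9.2 = 0 → M_B = 198.1 kip·ft.

B_x = -25.00 kip, B_y = 21.53 kip, M_B = 198.1 kip·ft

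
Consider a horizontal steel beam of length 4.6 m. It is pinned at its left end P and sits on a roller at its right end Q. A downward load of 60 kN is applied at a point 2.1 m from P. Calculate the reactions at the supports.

ΣM about P: Q_y·4.6 − 60·2.1 = 0 → Q_y = 126/4.6 = 27.3913 ≈ 27.39 kN.
ΣF_y = 0: P_y + 27.3913 − 60 = 0 → P_y = 32.61 kN.
ΣF_x = 0: no horizontal applied forces, so P_x = 0.

P_x = 0, P_y = 32.61 kN, Q_y = 27.39 kN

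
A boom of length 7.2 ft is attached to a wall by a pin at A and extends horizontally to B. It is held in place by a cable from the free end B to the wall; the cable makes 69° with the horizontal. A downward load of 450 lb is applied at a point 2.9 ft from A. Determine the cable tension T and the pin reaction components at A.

T = 194.1 lb, A_x = 69.58 lb, A_y = 268.8 lb

ΣM about A: T·sin69°·7.2 − 450·2.9 = 0 → T = 1305/(7.2·0.93358) = 194.145 ≈ 194.1 lb.
ΣF_x = 0: A_x − T·cos69° = 0 → A_x = 194.145 × 0.358368 = 69.58 lb.
ΣF_y = 0: A_y + T·sin69° − 450 = 0 → A_y = 450 − 194.145 × 0.93358 = 268.8 lb.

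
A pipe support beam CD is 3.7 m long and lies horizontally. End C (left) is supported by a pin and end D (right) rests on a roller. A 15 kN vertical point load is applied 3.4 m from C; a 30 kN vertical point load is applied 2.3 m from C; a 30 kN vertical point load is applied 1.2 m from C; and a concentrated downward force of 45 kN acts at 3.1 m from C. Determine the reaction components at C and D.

C_x = 0, C_y = 40.14 kN, D_y = 79.86 kN

Moments about C: D_y·3.7 − 15·3.4 − 30·2.3 − 30·1.2 − 45·3.1 = 0 → D_y = 295.5/3.7 = 79.8649 ≈ 79.86 kN.
ΣF_y = 0: C_y + 79.8649 − 15 − 30 − 30 − 45 = 0 → C_y = 40.14 kN.
ΣF_x = 0: no horizontal applied forces, so C_x = 0.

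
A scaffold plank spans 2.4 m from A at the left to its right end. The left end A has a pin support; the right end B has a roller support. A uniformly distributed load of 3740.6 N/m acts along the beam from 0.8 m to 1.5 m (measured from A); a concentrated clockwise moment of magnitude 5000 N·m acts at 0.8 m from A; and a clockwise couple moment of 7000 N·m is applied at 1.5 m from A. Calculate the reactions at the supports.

Resultant of the distributed load: 3740.6 × 0.7 = 2618.42 N at 1.15 m from A.
ΣM about A: B_y·2.4 − (3740.6·0.7)·1.15 − 5000 − 7000 = 0 → B_y = 15011.183/2.4 = 6254.66 ≈ 6255 N.
ΣF_y = 0: A_y + 6254.66 − 3740.6·0.7 = 0 → A_y = -3636 N.
ΣF_x = 0: no horizontal applied forces, so A_x = 0.

A_x = 0, A_y = -3636 N, B_y = 6255 N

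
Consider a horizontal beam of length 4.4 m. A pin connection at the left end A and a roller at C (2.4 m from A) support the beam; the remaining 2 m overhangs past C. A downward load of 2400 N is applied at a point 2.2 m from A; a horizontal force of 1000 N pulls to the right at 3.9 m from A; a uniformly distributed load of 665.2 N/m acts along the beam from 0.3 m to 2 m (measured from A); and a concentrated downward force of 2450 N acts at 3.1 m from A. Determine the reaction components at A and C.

A_x = -1000 N, A_y = 74.40 N, C_y = 5906 N

Resultant of the distributed load: 665.2 × 1.7 = 1130.84 N at 1.15 m from A.
Taking moments about A: C_y·2.4 − 2400·2.2 − (665.2·1.7)·1.15 − 2450·3.1 = 0 → C_y = 14175.466/2.4 = 5906.44 ≈ 5906 N.
ΣF_y = 0: A_y + 5906.44 − 2400 − 665.2·1.7 − 2450 = 0 → A_y = 74.40 N.
ΣF_x = 0: A_x + 1000 = 0 → A_x = -1000 N.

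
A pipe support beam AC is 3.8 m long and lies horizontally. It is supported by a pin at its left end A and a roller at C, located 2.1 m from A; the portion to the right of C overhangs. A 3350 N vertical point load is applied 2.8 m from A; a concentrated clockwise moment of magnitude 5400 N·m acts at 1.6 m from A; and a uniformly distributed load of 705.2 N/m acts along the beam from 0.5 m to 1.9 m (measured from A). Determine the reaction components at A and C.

A_x = 0, A_y = -3265 N, C_y = 7602 N

Resultant of the distributed load: 705.2 × 1.4 = 987.28 N at 1.2 m from A.
Moments about A: C_y·2.1 − 3350·2.8 − 5400 − (705.2·1.4)·1.2 = 0 → C_y = 15964.736/2.1 = 7602.26 ≈ 7602 N.
ΣF_y = 0: A_y + 7602.26 − 3350 − 705.2·1.4 = 0 → A_y = -3265 N.
ΣF_x = 0: no horizontal applied forces, so A_x = 0.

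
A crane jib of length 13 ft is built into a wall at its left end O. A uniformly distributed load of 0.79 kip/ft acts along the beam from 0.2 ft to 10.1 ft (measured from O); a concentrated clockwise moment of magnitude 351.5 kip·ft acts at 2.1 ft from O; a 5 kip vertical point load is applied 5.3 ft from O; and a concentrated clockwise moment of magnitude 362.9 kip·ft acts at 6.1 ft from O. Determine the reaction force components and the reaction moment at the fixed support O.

Resultant of the distributed load: 0.79 × 9.9 = 7.821 kip at 5.15 ft from O.
ΣF_x = 0: O_x = 0.
ΣF_y = 0: O_y − 0.79·9.9 − 5 = 0 → O_y = 12.82 kip.
ΣM about O: M_O − (0.79·9.9)·5.15 − 351.5 − 5·5.3 − 362.9 = 0 → M_O = 781.2 kip·ft.

O_x = 0, O_y = 12.82 kip, M_O = 781.2 kip·ft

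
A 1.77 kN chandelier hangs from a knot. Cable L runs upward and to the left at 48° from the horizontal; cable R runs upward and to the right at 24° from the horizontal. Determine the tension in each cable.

ΣF_x = 0: −T_L·cos48° + T_R·cos24° = 0 → T_R = 0.732455·T_L.
ΣF_y = 0: T_L·sin48° + T_R·sin24° = 1.77.
Substitute: T_L·(0.743145 + 0.732455·0.406737) = 1.77 → T_L = 1.70019 ≈ 1.700 kN.
Then T_R = 0.732455 × 1.70019 = 1.245 kN.

T_L = 1.700 kN, T_R = 1.245 kN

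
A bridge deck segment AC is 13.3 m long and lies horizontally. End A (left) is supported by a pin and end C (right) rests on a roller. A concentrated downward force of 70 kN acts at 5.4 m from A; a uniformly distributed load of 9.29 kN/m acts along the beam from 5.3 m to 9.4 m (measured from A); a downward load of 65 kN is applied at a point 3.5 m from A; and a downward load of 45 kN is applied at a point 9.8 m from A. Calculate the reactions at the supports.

A_x = 0, A_y = 118.4 kN, C_y = 99.73 kN

Resultant of the distributed load: 9.29 × 4.1 = 38.089 kN at 7.35 m from A.
Taking moments about A: C_y·13.3 − 70·5.4 − (9.29·4.1)·7.35 − 65·3.5 − 45·9.8 = 0 → C_y = 1326.45415/13.3 = 99.7334 ≈ 99.73 kN.
ΣF_y = 0: A_y + 99.7334 − 70 − 9.29·4.1 − 65 − 45 = 0 → A_y = 118.4 kN.
ΣF_x = 0: no horizontal applied forces, so A_x = 0.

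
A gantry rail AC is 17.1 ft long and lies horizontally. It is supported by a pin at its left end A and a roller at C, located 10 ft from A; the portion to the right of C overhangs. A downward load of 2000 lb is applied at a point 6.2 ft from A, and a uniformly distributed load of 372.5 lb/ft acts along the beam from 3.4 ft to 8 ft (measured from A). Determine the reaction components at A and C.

Resultant of the distributed load: 372.5 × 4.6 = 1713.5 lb at 5.7 ft from A.
Taking moments about A: C_y·10 − 2000·6.2 − (372.5·4.6)·5.7 = 0 → C_y = 22166.95/10 = 2216.7 ≈ 2217 lb.
ΣF_y = 0: A_y + 2216.7 − 2000 − 372.5·4.6 = 0 → A_y = 1497 lb.
ΣF_x = 0: no horizontal applied forces, so A_x = 0.

A_x = 0, A_y = 1497 lb, C_y = 2217 lb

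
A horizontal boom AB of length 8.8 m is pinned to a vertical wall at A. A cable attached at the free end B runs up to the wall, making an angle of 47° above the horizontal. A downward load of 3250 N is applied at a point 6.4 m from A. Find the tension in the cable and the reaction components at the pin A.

ΣM about A: T·sin47°·8.8 − 3250·6.4 = 0 → T = 20800/(8.8·0.731354) = 3231.86 ≈ 3232 N.
ΣF_x = 0: A_x − T·cos47° = 0 → A_x = 3231.86 × 0.681998 = 2204 N.
ΣF_y = 0: A_y + T·sin47° − 3250 = 0 → A_y = 3250 − 3231.86 × 0.731354 = 886.4 N.

T = 3232 N, A_x = 2204 N, A_y = 886.4 N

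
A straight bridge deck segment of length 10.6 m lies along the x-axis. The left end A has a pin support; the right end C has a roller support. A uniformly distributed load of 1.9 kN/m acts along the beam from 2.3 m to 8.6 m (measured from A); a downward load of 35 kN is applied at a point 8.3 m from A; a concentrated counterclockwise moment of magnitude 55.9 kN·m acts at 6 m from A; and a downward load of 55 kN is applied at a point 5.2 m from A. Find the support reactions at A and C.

Resultant of the distributed load: 1.9 × 6.3 = 11.97 kN at 5.45 m from A.
ΣM about A: C_y·10.6 − (1.9·6.3)·5.45 − 35·8.3 + 55.9 − 55·5.2 = 0 → C_y = 585.8365/10.6 = 55.2676 ≈ 55.27 kN.
ΣF_y = 0: A_y + 55.2676 − 1.9·6.3 − 35 − 55 = 0 → A_y = 46.70 kN.
ΣF_x = 0: no horizontal applied forces, so A_x = 0.

A_x = 0, A_y = 46.70 kN, C_y = 55.27 kN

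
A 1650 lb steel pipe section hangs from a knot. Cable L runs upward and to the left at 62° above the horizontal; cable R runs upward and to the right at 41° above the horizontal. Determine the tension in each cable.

T_L = 1278 lb, T_R = 795.0 lb

ΣF_x = 0: −T_L·cos62° + T_R·cos41° = 0 → T_R = 0.622056·T_L.
ΣF_y = 0: T_L·sin62° + T_R·sin41° = 1650.
Substitute: T_L·(0.882948 + 0.622056·0.656059) = 1650 → T_L = 1278.03 ≈ 1278 lb.
Then T_R = 0.622056 × 1278.03 = 795.0 lb.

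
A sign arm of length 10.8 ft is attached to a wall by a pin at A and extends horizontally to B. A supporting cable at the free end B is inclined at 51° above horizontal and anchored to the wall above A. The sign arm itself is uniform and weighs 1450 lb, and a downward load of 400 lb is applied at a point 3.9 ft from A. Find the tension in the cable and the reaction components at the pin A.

T = 1119 lb, A_x = 704.1 lb, A_y = 980.6 lb

ΣM about A: T·sin51°·10.8 − 1450·5.4 − 400·3.9 = 0 → T = 9390/(10.8·0.777146) = 1118.77 ≈ 1119 lb.
ΣF_x = 0: A_x − T·cos51° = 0 → A_x = 1118.77 × 0.62932 = 704.1 lb.
ΣF_y = 0: A_y + T·sin51° − 1450 − 400 = 0 → A_y = 1850 − 1118.77 × 0.777146 = 980.6 lb.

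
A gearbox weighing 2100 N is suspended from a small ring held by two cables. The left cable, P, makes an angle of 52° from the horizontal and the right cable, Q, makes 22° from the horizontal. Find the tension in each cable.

ΣF_x = 0: −T_P·cos52° + T_Q·cos22° = 0 → T_Q = 0.664012·T_P.
ΣF_y = 0: T_P·sin52° + T_Q·sin22° = 2100.
Substitute: T_P·(0.788011 + 0.664012·0.374607) = 2100 → T_P = 2025.55 ≈ 2026 N.
Then T_Q = 0.664012 × 2025.55 = 1345 N.

T_P = 2026 N, T_Q = 1345 N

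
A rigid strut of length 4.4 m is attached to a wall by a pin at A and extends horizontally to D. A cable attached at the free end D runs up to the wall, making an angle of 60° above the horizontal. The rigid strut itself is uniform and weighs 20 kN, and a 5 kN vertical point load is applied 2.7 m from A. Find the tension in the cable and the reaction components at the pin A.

ΣM about A: T·sin60°·4.4 − 20·2.2 − 5·2.7 = 0 → T = 57.5/(4.4·0.866025) = 15.0898 ≈ 15.09 kN.
ΣF_x = 0: A_x − T·cos60° = 0 → A_x = 15.0898 × 0.5 = 7.545 kN.
ΣF_y = 0: A_y + T·sin60° − 20 − 5 = 0 → A_y = 25 − 15.0898 × 0.866025 = 11.93 kN.

T = 15.09 kN, A_x = 7.545 kN, A_y = 11.93 kN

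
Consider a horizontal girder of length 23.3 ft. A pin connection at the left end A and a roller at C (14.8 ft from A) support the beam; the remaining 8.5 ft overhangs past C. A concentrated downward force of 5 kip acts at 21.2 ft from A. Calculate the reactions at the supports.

Moments about A: C_y·14.8 − 5·21.2 = 0 → C_y = 106/14.8 = 7.16216 ≈ 7.162 kip.
ΣF_y = 0: A_y + 7.16216 − 5 = 0 → A_y = -2.162 kip.
ΣF_x = 0: no horizontal applied forces, so A_x = 0.

A_x = 0, A_y = -2.162 kip, C_y = 7.162 kip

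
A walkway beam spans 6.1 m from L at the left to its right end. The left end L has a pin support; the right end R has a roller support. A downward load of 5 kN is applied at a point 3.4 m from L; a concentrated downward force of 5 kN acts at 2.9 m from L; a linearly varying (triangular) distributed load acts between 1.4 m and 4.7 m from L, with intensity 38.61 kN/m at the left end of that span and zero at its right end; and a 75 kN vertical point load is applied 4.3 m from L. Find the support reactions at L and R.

L_x = 0, L_y = 64.56 kN, R_y = 84.14 kN

Resultant of the triangular load: ½ × 38.61 × 3.3 = 63.7065 kN, acting at 2.5 m from L (one-third of the span from the peak).
ΣM about L: R_y·6.1 − 5·3.4 − 5·2.9 − (½·38.61·3.3)·2.5 − 75·4.3 = 0 → R_y = 513.26625/6.1 = 84.142 ≈ 84.14 kN.
ΣF_y = 0: L_y + 84.142 − 5 − 5 − ½·38.61·3.3 − 75 = 0 → L_y = 64.56 kN.
ΣF_x = 0: no horizontal applied forces, so L_x = 0.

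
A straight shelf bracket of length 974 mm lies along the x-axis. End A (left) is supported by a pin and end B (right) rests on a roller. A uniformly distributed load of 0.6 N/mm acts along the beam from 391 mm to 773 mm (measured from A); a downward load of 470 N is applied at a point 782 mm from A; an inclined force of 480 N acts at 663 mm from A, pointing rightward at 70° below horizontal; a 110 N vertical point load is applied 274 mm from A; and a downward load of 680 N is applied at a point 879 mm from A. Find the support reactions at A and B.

Resultant of the distributed load: 0.6 × 382 = 229.2 N at 582 mm from A.
ΣM about A: B_y·974 − (0.6·382)·582 − 470·782 − 480·sin70°·663 − 110·274 − 680·879 = 0 → B_y = 1427840/974 = 1465.95 ≈ 1466 N.
ΣF_y = 0: A_y + 1465.95 − 0.6·382 − 470 − 480·sin70° − 110 − 680 = 0 → A_y = 474.3 N.
ΣF_x = 0: A_x + 480·cos70° = 0 → A_x = -164.2 N.

A_x = -164.2 N, A_y = 474.3 N, B_y = 1466 N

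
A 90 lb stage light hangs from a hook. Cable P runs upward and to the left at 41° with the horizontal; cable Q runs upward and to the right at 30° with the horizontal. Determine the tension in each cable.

ΣF_x = 0: −T_P·cos41° + T_Q·cos30° = 0 → T_Q = 0.871464·T_P.
ΣF_y = 0: T_P·sin41° + T_Q·sin30° = 90.
Substitute: T_P·(0.656059 + 0.871464·0.5) = 90 → T_P = 82.4334 ≈ 82.43 lb.
Then T_Q = 0.871464 × 82.4334 = 71.84 lb.

T_P = 82.43 lb, T_Q = 71.84 lb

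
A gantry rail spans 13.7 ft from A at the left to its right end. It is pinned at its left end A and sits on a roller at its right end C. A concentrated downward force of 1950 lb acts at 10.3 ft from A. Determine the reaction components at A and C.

A_x = 0, A_y = 483.9 lb, C_y = 1466 lb

Taking moments about A: C_y·13.7 − 1950·10.3 = 0 → C_y = 20085/13.7 = 1466.06 ≈ 1466 lb.
ΣF_y = 0: A_y + 1466.06 − 1950 = 0 → A_y = 483.9 lb.
ΣF_x = 0: no horizontal applied forces, so A_x = 0.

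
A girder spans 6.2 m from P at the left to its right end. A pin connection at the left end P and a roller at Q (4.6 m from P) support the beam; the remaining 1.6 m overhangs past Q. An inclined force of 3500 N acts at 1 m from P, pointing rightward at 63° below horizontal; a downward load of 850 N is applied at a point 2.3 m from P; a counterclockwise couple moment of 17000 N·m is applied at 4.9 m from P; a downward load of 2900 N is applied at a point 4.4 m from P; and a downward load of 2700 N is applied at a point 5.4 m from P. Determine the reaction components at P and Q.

Moments about P: Q_y·4.6 − 3500·sin63°·1 − 850·2.3 + 17000 − 2900·4.4 − 2700·5.4 = 0 → Q_y = 15413.5/4.6 = 3350.76 ≈ 3351 N.
ΣF_y = 0: P_y + 3350.76 − 3500·sin63° − 850 − 2900 − 2700 = 0 → P_y = 6218 N.
ΣF_x = 0: P_x + 3500·cos63° = 0 → P_x = -1589 N.

P_x = -1589 N, P_y = 6218 N, Q_y = 3351 N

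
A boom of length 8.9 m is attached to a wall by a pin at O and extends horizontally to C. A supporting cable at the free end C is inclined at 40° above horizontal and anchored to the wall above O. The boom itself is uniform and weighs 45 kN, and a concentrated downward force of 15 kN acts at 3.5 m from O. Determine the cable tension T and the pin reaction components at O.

ΣM about O: T·sin40°·8.9 − 45·4.45 − 15·3.5 = 0 → T = 252.75/(8.9·0.642788) = 44.1808 ≈ 44.18 kN.
ΣF_x = 0: O_x − T·cos40° = 0 → O_x = 44.1808 × 0.766044 = 33.84 kN.
ΣF_y = 0: O_y + T·sin40° − 45 − 15 = 0 → O_y = 60 − 44.1808 × 0.642788 = 31.60 kN.

T = 44.18 kN, O_x = 33.84 kN, O_y = 31.60 kN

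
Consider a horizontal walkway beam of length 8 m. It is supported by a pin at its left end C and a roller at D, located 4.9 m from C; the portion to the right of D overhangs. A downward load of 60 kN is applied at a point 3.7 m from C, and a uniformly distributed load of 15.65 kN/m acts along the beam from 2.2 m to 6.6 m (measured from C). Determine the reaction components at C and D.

C_x = 0, C_y = 21.72 kN, D_y = 107.1 kN

Resultant of the distributed load: 15.65 × 4.4 = 68.86 kN at 4.4 m from C.
ΣM about C: D_y·4.9 − 60·3.7 − (15.65·4.4)·4.4 = 0 → D_y = 524.984/4.9 = 107.14 ≈ 107.1 kN.
ΣF_y = 0: C_y + 107.14 − 60 − 15.65·4.4 = 0 → C_y = 21.72 kN.
ΣF_x = 0: no horizontal applied forces, so C_x = 0.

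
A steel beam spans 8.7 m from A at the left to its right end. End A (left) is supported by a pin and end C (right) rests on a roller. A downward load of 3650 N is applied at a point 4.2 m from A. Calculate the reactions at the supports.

A_x = 0, A_y = 1888 N, C_y = 1762 N

Moments about A: C_y·8.7 − 3650·4.2 = 0 → C_y = 15330/8.7 = 1762.07 ≈ 1762 N.
ΣF_y = 0: A_y + 1762.07 − 3650 = 0 → A_y = 1888 N.
ΣF_x = 0: no horizontal applied forces, so A_x = 0.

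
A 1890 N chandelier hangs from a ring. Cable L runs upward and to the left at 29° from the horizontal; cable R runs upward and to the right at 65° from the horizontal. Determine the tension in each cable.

T_L = 800.7 N, T_R = 1657 N

ΣF_x = 0: −T_L·cos29° + T_R·cos65° = 0 → T_R = 2.06953·T_L.
ΣF_y = 0: T_L·sin29° + T_R·sin65° = 1890.
Substitute: T_L·(0.48481 + 2.06953·0.906308) = 1890 → T_L = 800.698 ≈ 800.7 N.
Then T_R = 2.06953 × 800.698 = 1657 N.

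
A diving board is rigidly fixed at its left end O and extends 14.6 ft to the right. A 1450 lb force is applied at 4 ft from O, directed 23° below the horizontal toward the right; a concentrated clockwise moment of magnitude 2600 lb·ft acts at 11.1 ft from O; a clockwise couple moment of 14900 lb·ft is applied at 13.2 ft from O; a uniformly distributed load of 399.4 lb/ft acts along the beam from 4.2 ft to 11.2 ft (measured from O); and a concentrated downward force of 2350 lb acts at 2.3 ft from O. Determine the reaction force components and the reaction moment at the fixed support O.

Resultant of the distributed load: 399.4 × 7 = 2795.8 lb at 7.7 ft from O.
ΣF_x = 0: O_x + 1450·cos23° = 0 → O_x = -1335 lb.
ΣF_y = 0: O_y − 1450·sin23° − 399.4·7 − 2350 = 0 → O_y = 5712 lb.
ΣM about O: M_O − 1450·sin23°·4 − 2600 − 14900 − (399.4·7)·7.7 − 2350·2.3 = 0 → M_O = 46700 lb·ft.

O_x = -1335 lb, O_y = 5712 lb, M_O = 46700 lb·ft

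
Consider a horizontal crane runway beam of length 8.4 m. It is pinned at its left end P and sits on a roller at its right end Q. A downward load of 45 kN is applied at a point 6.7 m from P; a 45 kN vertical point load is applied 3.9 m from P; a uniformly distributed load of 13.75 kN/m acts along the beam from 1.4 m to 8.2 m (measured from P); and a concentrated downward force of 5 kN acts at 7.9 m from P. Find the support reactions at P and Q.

P_x = 0, P_y = 73.58 kN, Q_y = 114.9 kN

Resultant of the distributed load: 13.75 × 6.8 = 93.5 kN at 4.8 m from P.
Taking moments about P: Q_y·8.4 − 45·6.7 − 45·3.9 − (13.75·6.8)·4.8 − 5·7.9 = 0 → Q_y = 965.3/8.4 = 114.917 ≈ 114.9 kN.
ΣF_y = 0: P_y + 114.917 − 45 − 45 − 13.75·6.8 − 5 = 0 → P_y = 73.58 kN.
ΣF_x = 0: no horizontal applied forces, so P_x = 0.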